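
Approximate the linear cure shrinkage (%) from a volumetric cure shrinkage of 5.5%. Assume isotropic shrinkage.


Linear shrinkage ≈ vol_shrink/3 = 5.5/3 = 1.833%

1.833%


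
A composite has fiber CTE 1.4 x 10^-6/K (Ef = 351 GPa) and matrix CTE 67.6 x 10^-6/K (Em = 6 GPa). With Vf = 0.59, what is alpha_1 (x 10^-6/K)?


E1 = Ef*Vf + Em*(1-Vf) = 209.55
alpha_1 = (alpha_f*Ef*Vf + alpha_m*Em*(1-Vf))/E1 = 2.18 x 10^-6/K

2.18 x 10^-6/K


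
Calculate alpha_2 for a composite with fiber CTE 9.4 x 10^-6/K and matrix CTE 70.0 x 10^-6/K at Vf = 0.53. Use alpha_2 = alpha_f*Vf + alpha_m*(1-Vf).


alpha_2 = alpha_f*Vf + alpha_m*(1-Vf) = 9.4*0.53 + 70.0*0.47 = 37.9 x 10^-6/K

37.9 x 10^-6/K


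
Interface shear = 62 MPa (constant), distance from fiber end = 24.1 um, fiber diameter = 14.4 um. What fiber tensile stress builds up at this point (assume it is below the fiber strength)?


Force balance: sigma_f * (pi*d^2/4) = tau * (pi*d) * x  ->  sigma_f = 4 * tau * x / d
sigma_f = 4 * 62 * 24.1 / 14.4 = 415.1 MPa

415.1 MPa


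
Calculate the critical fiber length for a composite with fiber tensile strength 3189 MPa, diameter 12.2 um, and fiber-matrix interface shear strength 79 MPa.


Lc = sigma_f * d / (2 * tau_i) = 3189 * 12.2 / (2 * 79) = 246.2 um

246.2 um


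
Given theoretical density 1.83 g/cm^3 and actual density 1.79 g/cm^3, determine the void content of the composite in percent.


Void% = (rho_theo - rho_actual)/rho_theo * 100 = (1.83 - 1.79)/1.83 * 100 = 2.19%

2.19%


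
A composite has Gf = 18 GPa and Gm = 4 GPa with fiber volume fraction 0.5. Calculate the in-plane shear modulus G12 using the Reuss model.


1/G12 = Vf/Gf + (1-Vf)/Gm = 0.5/18 + 0.5/4
G12 = 6.55 GPa

6.55 GPa


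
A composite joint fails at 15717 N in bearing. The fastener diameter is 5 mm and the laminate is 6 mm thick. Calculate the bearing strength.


sigma_br = F/(d*h) = 15717/(5*6) = 523.9 MPa

523.9 MPa


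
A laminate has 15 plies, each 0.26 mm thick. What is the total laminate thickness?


h = n * t_ply = 15 * 0.26 = 3.9 mm

3.9 mm


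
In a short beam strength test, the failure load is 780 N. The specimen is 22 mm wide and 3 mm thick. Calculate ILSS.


ILSS = 3F/(4bh) = 3*780/(4*22*3) = 8.86 MPa

8.86 MPa


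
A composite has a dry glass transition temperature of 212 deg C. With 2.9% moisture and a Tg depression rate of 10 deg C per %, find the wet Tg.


Tg_wet = Tg_dry - k*moisture = 212 - 10*2.9 = 183.0 deg C

183.0 deg C


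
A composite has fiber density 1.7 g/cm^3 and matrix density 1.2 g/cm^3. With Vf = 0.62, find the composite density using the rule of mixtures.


rho_c = rho_f*Vf + rho_m*(1-Vf) = 1.7*0.62 + 1.2*0.38 = 1.51 g/cm^3

1.51 g/cm^3


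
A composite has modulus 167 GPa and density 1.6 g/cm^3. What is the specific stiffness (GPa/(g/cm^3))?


Specific stiffness = E/rho = 167/1.6 = 104.4 GPa/(g/cm^3)

104.4 GPa/(g/cm^3)


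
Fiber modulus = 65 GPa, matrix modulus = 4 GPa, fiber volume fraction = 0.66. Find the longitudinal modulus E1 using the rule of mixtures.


E1 = Ef*Vf + Em*(1-Vf) = 65*0.66 + 4*0.34 = 44.26 GPa

44.26 GPa


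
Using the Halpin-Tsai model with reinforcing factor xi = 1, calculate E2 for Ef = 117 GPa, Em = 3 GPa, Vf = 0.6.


eta = (Ef/Em - 1)/(Ef/Em + xi) = (39.0 - 1)/(39.0 + 1) = 0.95
E2 = Em*(1+xi*eta*Vf)/(1-eta*Vf) = 10.95 GPa

10.95 GPa


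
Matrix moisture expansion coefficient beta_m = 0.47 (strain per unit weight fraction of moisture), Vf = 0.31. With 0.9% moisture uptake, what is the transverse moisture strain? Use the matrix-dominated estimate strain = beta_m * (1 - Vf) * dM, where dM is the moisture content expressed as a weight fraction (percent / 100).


dM = 0.9/100 = 0.009
strain = beta_m * (1-Vf) * dM = 0.47 * 0.69 * 0.009 = 0.0029187

0.0029187


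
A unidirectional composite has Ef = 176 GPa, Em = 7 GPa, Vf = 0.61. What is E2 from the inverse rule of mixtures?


1/E2 = Vf/Ef + (1-Vf)/Em = 0.61/176 + 0.39/7
E2 = 16.9 GPa

16.9 GPa


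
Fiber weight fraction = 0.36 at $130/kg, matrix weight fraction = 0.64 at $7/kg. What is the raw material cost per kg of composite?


Cost = cost_f*Wf + cost_m*Wm = 130*0.36 + 7*0.64 = $51.28/kg

$51.28/kg


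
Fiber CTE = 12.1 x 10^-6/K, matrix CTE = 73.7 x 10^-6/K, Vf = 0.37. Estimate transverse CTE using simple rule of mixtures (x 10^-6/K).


alpha_2 = alpha_f*Vf + alpha_m*(1-Vf) = 12.1*0.37 + 73.7*0.63 = 50.9 x 10^-6/K

50.9 x 10^-6/K


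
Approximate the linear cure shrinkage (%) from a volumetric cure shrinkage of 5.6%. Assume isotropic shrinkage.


Linear shrinkage ≈ vol_shrink/3 = 5.6/3 = 1.867%

1.867%


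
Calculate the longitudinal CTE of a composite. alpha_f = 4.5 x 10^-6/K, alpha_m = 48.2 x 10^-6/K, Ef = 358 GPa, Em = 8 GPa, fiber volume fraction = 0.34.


E1 = Ef*Vf + Em*(1-Vf) = 127.0
alpha_1 = (alpha_f*Ef*Vf + alpha_m*Em*(1-Vf))/E1 = 6.32 x 10^-6/K

6.32 x 10^-6/K


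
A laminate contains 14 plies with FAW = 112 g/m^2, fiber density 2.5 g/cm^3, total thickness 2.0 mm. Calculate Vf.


Vf = n * FAW / (rho_f * h * 1000) = 14 * 112 / (2.5 * 2.0 * 1000) = 0.3136

0.3136


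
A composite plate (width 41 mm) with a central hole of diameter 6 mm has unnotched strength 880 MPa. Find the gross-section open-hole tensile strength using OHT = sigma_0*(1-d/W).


OHT = sigma_0*(1-d/W) = 880*(1-6/41) = 751.2 MPa

751.2 MPa


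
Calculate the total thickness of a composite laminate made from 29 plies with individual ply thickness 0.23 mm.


h = n * t_ply = 29 * 0.23 = 6.67 mm

6.67 mm


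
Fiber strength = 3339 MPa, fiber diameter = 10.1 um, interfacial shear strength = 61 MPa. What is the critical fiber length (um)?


Lc = sigma_f * d / (2 * tau_i) = 3339 * 10.1 / (2 * 61) = 276.4 um

276.4 um


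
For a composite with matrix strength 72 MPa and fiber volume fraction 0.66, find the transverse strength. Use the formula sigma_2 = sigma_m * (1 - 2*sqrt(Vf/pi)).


factor = 1 - 2*sqrt(0.66/pi) = 0.0833
sigma_2 = 72 * 0.0833 = 6.0 MPa

6.0 MPa


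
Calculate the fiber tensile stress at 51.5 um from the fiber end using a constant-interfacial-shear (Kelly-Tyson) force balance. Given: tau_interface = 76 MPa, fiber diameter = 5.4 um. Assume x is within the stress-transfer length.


Force balance: sigma_f * (pi*d^2/4) = tau * (pi*d) * x  ->  sigma_f = 4 * tau * x / d
sigma_f = 4 * 76 * 51.5 / 5.4 = 2899.3 MPa

2899.3 MPa


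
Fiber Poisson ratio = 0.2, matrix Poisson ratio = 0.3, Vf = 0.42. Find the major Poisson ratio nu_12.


nu_12 = nu_f*Vf + nu_m*(1-Vf) = 0.2*0.42 + 0.3*0.58 = 0.258

0.258


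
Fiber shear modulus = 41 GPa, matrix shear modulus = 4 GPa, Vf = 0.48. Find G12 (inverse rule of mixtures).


1/G12 = Vf/Gf + (1-Vf)/Gm = 0.48/41 + 0.52/4
G12 = 7.06 GPa

7.06 GPa


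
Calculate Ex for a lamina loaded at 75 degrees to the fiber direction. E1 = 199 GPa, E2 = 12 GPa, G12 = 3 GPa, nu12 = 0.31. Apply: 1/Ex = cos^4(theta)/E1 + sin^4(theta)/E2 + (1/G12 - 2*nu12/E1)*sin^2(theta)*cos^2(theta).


cos^4(75) = 0.004487, sin^4(75) = 0.870513, sin^2(75)*cos^2(75) = 0.0625
1/G12 - 2*nu12/E1 = 1/3 - 2*0.31/199 = 0.330218 GPa^-1
1/Ex = 0.004487/199 + 0.870513/12 + 0.330218*0.0625 = 0.0932039 GPa^-1
Ex = 10.73 GPa

10.73 GPa


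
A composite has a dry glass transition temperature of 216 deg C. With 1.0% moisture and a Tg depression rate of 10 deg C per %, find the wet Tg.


Tg_wet = Tg_dry - k*moisture = 216 - 10*1.0 = 206.0 deg C

206.0 deg C


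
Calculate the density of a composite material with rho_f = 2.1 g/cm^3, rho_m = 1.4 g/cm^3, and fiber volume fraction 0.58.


rho_c = rho_f*Vf + rho_m*(1-Vf) = 2.1*0.58 + 1.4*0.42 = 1.806 g/cm^3

1.806 g/cm^3


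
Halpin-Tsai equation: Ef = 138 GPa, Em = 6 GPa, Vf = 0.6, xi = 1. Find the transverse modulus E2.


eta = (Ef/Em - 1)/(Ef/Em + xi) = (23.0 - 1)/(23.0 + 1) = 0.9167
E2 = Em*(1+xi*eta*Vf)/(1-eta*Vf) = 20.67 GPa

20.67 GPa


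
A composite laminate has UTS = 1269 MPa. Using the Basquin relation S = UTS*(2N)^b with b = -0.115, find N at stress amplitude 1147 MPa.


N = 0.5 * (S/UTS)^(1/b) = 0.5 * (1147/1269)^(1/-0.115) = 1.2042 cycles

1.2042 cycles


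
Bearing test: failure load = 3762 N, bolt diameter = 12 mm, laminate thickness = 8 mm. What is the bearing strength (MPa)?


sigma_br = F/(d*h) = 3762/(12*8) = 39.2 MPa

39.2 MPa


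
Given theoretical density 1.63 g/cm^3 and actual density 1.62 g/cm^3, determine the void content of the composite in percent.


Void% = (rho_theo - rho_actual)/rho_theo * 100 = (1.63 - 1.62)/1.63 * 100 = 0.61%

0.61%


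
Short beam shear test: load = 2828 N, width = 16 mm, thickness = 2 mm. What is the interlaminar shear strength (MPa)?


ILSS = 3F/(4bh) = 3*2828/(4*16*2) = 66.28 MPa

66.28 MPa


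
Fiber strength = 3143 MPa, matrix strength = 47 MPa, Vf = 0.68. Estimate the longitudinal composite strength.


sigma_1 = sigma_f*Vf + sigma_m*(1-Vf) = 3143*0.68 + 47*0.32 = 2152.3 MPa

2152.3 MPa


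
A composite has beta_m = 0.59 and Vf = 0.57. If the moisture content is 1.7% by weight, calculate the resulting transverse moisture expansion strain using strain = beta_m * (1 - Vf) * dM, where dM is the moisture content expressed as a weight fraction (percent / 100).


dM = 1.7/100 = 0.017
strain = beta_m * (1-Vf) * dM = 0.59 * 0.43 * 0.017 = 0.0043129

0.0043129


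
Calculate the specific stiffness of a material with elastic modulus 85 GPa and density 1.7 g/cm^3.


Specific stiffness = E/rho = 85/1.7 = 50.0 GPa/(g/cm^3)

50.0 GPa/(g/cm^3)


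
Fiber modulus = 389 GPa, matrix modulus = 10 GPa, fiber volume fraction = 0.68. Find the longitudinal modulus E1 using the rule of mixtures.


E1 = Ef*Vf + Em*(1-Vf) = 389*0.68 + 10*0.32 = 267.72 GPa

267.72 GPa


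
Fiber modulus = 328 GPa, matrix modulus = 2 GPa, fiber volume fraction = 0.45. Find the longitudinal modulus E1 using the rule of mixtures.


E1 = Ef*Vf + Em*(1-Vf) = 328*0.45 + 2*0.55 = 148.7 GPa

148.7 GPa


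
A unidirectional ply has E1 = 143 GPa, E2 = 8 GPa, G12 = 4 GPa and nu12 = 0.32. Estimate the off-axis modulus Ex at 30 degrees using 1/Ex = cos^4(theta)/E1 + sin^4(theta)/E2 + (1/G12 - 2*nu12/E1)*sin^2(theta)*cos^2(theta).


cos^4(30) = 0.5625, sin^4(30) = 0.0625, sin^2(30)*cos^2(30) = 0.1875
1/G12 - 2*nu12/E1 = 1/4 - 2*0.32/143 = 0.245524 GPa^-1
1/Ex = 0.5625/143 + 0.0625/8 + 0.245524*0.1875 = 0.0577819 GPa^-1
Ex = 17.31 GPa

17.31 GPa


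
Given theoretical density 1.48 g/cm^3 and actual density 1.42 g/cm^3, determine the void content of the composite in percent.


Void% = (rho_theo - rho_actual)/rho_theo * 100 = (1.48 - 1.42)/1.48 * 100 = 4.05%

4.05%


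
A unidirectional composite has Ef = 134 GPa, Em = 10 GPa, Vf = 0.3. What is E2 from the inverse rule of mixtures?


1/E2 = Vf/Ef + (1-Vf)/Em = 0.3/134 + 0.7/10
E2 = 13.84 GPa

13.84 GPa


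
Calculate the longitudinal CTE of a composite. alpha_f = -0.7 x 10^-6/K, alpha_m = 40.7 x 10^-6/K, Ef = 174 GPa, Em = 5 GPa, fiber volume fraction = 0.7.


E1 = Ef*Vf + Em*(1-Vf) = 123.3
alpha_1 = (alpha_f*Ef*Vf + alpha_m*Em*(1-Vf))/E1 = -0.2 x 10^-6/K

-0.2 x 10^-6/K


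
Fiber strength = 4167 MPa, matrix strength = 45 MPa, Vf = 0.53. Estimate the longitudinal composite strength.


sigma_1 = sigma_f*Vf + sigma_m*(1-Vf) = 4167*0.53 + 45*0.47 = 2229.7 MPa

2229.7 MPa


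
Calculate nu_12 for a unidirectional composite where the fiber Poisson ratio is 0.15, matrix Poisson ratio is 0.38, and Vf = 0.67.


nu_12 = nu_f*Vf + nu_m*(1-Vf) = 0.15*0.67 + 0.38*0.33 = 0.2259

0.2259


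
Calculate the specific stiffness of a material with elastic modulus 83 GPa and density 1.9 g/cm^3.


Specific stiffness = E/rho = 83/1.9 = 43.7 GPa/(g/cm^3)

43.7 GPa/(g/cm^3)


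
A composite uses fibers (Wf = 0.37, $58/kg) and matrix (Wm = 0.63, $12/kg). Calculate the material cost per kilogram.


Cost = cost_f*Wf + cost_m*Wm = 58*0.37 + 12*0.63 = $29.02/kg

$29.02/kg


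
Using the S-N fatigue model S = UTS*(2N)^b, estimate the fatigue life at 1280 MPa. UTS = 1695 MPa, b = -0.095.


N = 0.5 * (S/UTS)^(1/b) = 0.5 * (1280/1695)^(1/-0.095) = 9.6107 cycles

9.6107 cycles


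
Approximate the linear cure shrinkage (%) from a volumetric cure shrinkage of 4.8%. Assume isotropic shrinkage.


Linear shrinkage ≈ vol_shrink/3 = 4.8/3 = 1.6%

1.6%


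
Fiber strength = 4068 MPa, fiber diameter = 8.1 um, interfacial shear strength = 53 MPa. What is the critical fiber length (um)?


Lc = sigma_f * d / (2 * tau_i) = 4068 * 8.1 / (2 * 53) = 310.9 um

310.9 um


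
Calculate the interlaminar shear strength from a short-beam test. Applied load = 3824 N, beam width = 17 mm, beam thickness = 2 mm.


ILSS = 3F/(4bh) = 3*3824/(4*17*2) = 84.35 MPa

84.35 MPa


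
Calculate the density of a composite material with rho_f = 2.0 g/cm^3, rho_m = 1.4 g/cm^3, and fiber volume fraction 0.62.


rho_c = rho_f*Vf + rho_m*(1-Vf) = 2.0*0.62 + 1.4*0.38 = 1.772 g/cm^3

1.772 g/cm^3


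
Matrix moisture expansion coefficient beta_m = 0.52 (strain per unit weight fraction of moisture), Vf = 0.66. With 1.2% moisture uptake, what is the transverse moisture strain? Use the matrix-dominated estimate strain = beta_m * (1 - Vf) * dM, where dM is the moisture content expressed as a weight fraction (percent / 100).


dM = 1.2/100 = 0.012
strain = beta_m * (1-Vf) * dM = 0.52 * 0.34 * 0.012 = 0.0021216

0.0021216


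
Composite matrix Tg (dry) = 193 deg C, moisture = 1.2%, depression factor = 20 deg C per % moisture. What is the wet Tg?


Tg_wet = Tg_dry - k*moisture = 193 - 20*1.2 = 169.0 deg C

169.0 deg C


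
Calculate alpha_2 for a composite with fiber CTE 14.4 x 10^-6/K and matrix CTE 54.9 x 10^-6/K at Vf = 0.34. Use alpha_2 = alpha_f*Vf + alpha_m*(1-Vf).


alpha_2 = alpha_f*Vf + alpha_m*(1-Vf) = 14.4*0.34 + 54.9*0.66 = 41.1 x 10^-6/K

41.1 x 10^-6/K


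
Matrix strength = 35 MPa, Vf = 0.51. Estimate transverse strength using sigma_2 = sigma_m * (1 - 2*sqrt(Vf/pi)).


factor = 1 - 2*sqrt(0.51/pi) = 0.1942
sigma_2 = 35 * 0.1942 = 6.8 MPa

6.8 MPa


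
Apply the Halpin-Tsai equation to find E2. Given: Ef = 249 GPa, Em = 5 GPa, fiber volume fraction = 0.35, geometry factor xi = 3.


eta = (Ef/Em - 1)/(Ef/Em + xi) = (49.8 - 1)/(49.8 + 3) = 0.9242
E2 = Em*(1+xi*eta*Vf)/(1-eta*Vf) = 14.56 GPa

14.56 GPa


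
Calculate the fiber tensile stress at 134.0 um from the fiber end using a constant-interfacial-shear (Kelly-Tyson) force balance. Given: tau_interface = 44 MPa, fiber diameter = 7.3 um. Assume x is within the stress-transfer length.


Force balance: sigma_f * (pi*d^2/4) = tau * (pi*d) * x  ->  sigma_f = 4 * tau * x / d
sigma_f = 4 * 44 * 134.0 / 7.3 = 3230.7 MPa

3230.7 MPa


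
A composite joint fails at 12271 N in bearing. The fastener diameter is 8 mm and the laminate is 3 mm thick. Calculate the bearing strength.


sigma_br = F/(d*h) = 12271/(8*3) = 511.3 MPa

511.3 MPa


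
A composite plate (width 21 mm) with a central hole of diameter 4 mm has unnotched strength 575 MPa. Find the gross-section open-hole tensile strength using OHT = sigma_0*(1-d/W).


OHT = sigma_0*(1-d/W) = 575*(1-4/21) = 465.5 MPa

465.5 MPa


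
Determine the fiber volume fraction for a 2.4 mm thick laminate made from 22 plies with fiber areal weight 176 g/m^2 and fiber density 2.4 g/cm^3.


Vf = n * FAW / (rho_f * h * 1000) = 22 * 176 / (2.4 * 2.4 * 1000) = 0.6722

0.6722


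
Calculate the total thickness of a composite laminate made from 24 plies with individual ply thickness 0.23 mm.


h = n * t_ply = 24 * 0.23 = 5.52 mm

5.52 mm


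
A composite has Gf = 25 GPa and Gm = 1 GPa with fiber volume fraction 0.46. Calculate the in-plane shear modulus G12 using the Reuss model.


1/G12 = Vf/Gf + (1-Vf)/Gm = 0.46/25 + 0.54/1
G12 = 1.79 GPa

1.79 GPa


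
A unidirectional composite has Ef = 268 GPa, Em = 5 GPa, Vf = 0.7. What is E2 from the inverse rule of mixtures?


1/E2 = Vf/Ef + (1-Vf)/Em = 0.7/268 + 0.3/5
E2 = 15.97 GPa

15.97 GPa


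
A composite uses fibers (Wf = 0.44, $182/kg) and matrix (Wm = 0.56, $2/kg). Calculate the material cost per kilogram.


Cost = cost_f*Wf + cost_m*Wm = 182*0.44 + 2*0.56 = $81.2/kg

$81.2/kg


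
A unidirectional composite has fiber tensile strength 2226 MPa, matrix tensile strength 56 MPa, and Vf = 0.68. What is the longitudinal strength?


sigma_1 = sigma_f*Vf + sigma_m*(1-Vf) = 2226*0.68 + 56*0.32 = 1531.6 MPa

1531.6 MPa


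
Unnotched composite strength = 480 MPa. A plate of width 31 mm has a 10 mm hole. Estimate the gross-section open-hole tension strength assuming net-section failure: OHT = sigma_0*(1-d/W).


OHT = sigma_0*(1-d/W) = 480*(1-10/31) = 325.2 MPa

325.2 MPa


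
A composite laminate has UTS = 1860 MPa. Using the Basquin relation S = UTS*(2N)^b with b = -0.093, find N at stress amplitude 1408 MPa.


N = 0.5 * (S/UTS)^(1/b) = 0.5 * (1408/1860)^(1/-0.093) = 9.9789 cycles

9.9789 cycles


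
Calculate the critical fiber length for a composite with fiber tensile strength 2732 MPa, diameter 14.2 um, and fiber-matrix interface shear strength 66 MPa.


Lc = sigma_f * d / (2 * tau_i) = 2732 * 14.2 / (2 * 66) = 293.9 um

293.9 um


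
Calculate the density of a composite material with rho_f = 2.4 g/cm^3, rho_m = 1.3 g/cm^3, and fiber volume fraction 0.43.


rho_c = rho_f*Vf + rho_m*(1-Vf) = 2.4*0.43 + 1.3*0.57 = 1.773 g/cm^3

1.773 g/cm^3


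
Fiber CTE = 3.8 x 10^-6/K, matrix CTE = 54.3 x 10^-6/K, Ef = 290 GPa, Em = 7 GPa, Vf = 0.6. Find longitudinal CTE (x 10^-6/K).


E1 = Ef*Vf + Em*(1-Vf) = 176.8
alpha_1 = (alpha_f*Ef*Vf + alpha_m*Em*(1-Vf))/E1 = 4.6 x 10^-6/K

4.6 x 10^-6/K


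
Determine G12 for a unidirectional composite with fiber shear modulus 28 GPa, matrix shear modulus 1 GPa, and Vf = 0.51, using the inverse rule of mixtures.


1/G12 = Vf/Gf + (1-Vf)/Gm = 0.51/28 + 0.49/1
G12 = 1.97 GPa

1.97 GPa


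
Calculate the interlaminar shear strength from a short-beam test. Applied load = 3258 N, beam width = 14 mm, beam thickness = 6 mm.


ILSS = 3F/(4bh) = 3*3258/(4*14*6) = 29.09 MPa

29.09 MPa


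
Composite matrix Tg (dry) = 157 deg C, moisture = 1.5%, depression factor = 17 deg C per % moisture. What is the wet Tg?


Tg_wet = Tg_dry - k*moisture = 157 - 17*1.5 = 131.5 deg C

131.5 deg C


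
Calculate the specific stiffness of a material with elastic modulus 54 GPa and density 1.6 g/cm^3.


Specific stiffness = E/rho = 54/1.6 = 33.8 GPa/(g/cm^3)

33.8 GPa/(g/cm^3)


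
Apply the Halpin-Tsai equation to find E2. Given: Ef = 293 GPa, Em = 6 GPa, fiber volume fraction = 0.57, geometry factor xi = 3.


eta = (Ef/Em - 1)/(Ef/Em + xi) = (48.8333 - 1)/(48.8333 + 3) = 0.9228
E2 = Em*(1+xi*eta*Vf)/(1-eta*Vf) = 32.63 GPa

32.63 GPa


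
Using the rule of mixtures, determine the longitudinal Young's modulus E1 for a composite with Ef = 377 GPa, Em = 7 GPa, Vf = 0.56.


E1 = Ef*Vf + Em*(1-Vf) = 377*0.56 + 7*0.44 = 214.2 GPa

214.2 GPa


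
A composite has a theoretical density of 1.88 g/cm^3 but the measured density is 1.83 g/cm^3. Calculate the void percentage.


Void% = (rho_theo - rho_actual)/rho_theo * 100 = (1.88 - 1.83)/1.88 * 100 = 2.66%

2.66%


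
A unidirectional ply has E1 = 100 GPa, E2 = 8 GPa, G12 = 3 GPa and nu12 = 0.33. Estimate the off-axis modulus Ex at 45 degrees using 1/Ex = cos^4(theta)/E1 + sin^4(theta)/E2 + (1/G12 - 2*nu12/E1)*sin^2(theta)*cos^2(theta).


cos^4(45) = 0.25, sin^4(45) = 0.25, sin^2(45)*cos^2(45) = 0.25
1/G12 - 2*nu12/E1 = 1/3 - 2*0.33/100 = 0.326733 GPa^-1
1/Ex = 0.25/100 + 0.25/8 + 0.326733*0.25 = 0.1154333 GPa^-1
Ex = 8.66 GPa

8.66 GPa


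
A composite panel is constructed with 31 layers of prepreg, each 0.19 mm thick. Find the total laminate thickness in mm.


h = n * t_ply = 31 * 0.19 = 5.89 mm

5.89 mm


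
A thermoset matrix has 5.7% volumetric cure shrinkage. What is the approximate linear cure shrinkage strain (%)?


Linear shrinkage ≈ vol_shrink/3 = 5.7/3 = 1.9%

1.9%


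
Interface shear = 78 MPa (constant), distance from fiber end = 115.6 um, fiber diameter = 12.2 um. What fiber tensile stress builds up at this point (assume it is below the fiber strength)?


Force balance: sigma_f * (pi*d^2/4) = tau * (pi*d) * x  ->  sigma_f = 4 * tau * x / d
sigma_f = 4 * 78 * 115.6 / 12.2 = 2956.3 MPa

2956.3 MPa


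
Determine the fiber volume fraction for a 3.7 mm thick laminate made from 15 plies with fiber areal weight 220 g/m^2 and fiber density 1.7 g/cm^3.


Vf = n * FAW / (rho_f * h * 1000) = 15 * 220 / (1.7 * 3.7 * 1000) = 0.5246

0.5246


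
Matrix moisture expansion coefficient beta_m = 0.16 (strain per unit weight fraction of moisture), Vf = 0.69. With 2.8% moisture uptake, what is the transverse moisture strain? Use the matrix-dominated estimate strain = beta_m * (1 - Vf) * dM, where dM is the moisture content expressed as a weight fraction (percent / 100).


dM = 2.8/100 = 0.028
strain = beta_m * (1-Vf) * dM = 0.16 * 0.31 * 0.028 = 0.0013888

0.0013888


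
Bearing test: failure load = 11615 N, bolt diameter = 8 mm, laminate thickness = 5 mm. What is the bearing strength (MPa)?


sigma_br = F/(d*h) = 11615/(8*5) = 290.4 MPa

290.4 MPa


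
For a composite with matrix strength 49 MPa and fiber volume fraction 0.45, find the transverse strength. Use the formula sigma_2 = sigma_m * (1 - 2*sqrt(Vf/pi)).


factor = 1 - 2*sqrt(0.45/pi) = 0.2431
sigma_2 = 49 * 0.2431 = 11.91 MPa

11.91 MPa


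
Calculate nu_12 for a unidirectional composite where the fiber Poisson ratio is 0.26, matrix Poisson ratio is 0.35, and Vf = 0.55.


nu_12 = nu_f*Vf + nu_m*(1-Vf) = 0.26*0.55 + 0.35*0.45 = 0.3005

0.3005


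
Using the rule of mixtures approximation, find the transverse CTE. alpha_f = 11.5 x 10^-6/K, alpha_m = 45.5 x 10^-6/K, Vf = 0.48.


alpha_2 = alpha_f*Vf + alpha_m*(1-Vf) = 11.5*0.48 + 45.5*0.52 = 29.2 x 10^-6/K

29.2 x 10^-6/K


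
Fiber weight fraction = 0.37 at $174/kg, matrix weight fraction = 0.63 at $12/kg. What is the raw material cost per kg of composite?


Cost = cost_f*Wf + cost_m*Wm = 174*0.37 + 12*0.63 = $71.94/kg

$71.94/kg


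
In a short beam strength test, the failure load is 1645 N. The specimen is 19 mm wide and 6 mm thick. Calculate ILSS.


ILSS = 3F/(4bh) = 3*1645/(4*19*6) = 10.82 MPa

10.82 MPa


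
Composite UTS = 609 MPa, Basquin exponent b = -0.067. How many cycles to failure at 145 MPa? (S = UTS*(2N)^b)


N = 0.5 * (S/UTS)^(1/b) = 0.5 * (145/609)^(1/-0.067) = 1.0028e+09 cycles

1.0028e+09 cycles


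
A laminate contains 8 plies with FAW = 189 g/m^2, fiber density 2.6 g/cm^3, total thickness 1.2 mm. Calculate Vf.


Vf = n * FAW / (rho_f * h * 1000) = 8 * 189 / (2.6 * 1.2 * 1000) = 0.4846

0.4846


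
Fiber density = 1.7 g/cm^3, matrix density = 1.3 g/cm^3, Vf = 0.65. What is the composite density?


rho_c = rho_f*Vf + rho_m*(1-Vf) = 1.7*0.65 + 1.3*0.35 = 1.56 g/cm^3

1.56 g/cm^3


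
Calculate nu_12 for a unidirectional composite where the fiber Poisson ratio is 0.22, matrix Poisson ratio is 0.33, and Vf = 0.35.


nu_12 = nu_f*Vf + nu_m*(1-Vf) = 0.22*0.35 + 0.33*0.65 = 0.2915

0.2915


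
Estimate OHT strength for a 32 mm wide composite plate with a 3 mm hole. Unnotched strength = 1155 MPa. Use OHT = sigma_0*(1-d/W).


OHT = sigma_0*(1-d/W) = 1155*(1-3/32) = 1046.7 MPa

1046.7 MPa


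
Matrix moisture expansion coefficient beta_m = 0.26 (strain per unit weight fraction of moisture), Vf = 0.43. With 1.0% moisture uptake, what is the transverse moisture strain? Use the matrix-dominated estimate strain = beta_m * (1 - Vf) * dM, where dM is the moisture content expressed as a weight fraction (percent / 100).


dM = 1.0/100 = 0.01
strain = beta_m * (1-Vf) * dM = 0.26 * 0.57 * 0.01 = 0.001482

0.001482


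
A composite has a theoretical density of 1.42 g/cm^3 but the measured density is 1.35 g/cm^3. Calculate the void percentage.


Void% = (rho_theo - rho_actual)/rho_theo * 100 = (1.42 - 1.35)/1.42 * 100 = 4.93%

4.93%


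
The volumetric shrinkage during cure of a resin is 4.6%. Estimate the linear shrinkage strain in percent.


Linear shrinkage ≈ vol_shrink/3 = 4.6/3 = 1.533%

1.533%


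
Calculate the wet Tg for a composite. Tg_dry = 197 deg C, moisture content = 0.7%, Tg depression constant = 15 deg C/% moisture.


Tg_wet = Tg_dry - k*moisture = 197 - 15*0.7 = 186.5 deg C

186.5 deg C


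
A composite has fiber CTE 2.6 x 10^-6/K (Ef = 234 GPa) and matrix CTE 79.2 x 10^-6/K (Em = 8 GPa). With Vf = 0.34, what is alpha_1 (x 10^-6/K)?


E1 = Ef*Vf + Em*(1-Vf) = 84.84
alpha_1 = (alpha_f*Ef*Vf + alpha_m*Em*(1-Vf))/E1 = 7.37 x 10^-6/K

7.37 x 10^-6/K


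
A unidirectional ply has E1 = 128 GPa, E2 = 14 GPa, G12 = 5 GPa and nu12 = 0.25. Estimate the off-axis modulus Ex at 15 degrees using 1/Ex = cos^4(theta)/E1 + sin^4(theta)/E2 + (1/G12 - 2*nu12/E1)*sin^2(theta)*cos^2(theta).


cos^4(15) = 0.870513, sin^4(15) = 0.004487, sin^2(15)*cos^2(15) = 0.0625
1/G12 - 2*nu12/E1 = 1/5 - 2*0.25/128 = 0.196094 GPa^-1
1/Ex = 0.870513/128 + 0.004487/14 + 0.196094*0.0625 = 0.0193773 GPa^-1
Ex = 51.61 GPa

51.61 GPa


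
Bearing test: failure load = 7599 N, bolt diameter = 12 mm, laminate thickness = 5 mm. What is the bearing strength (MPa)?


sigma_br = F/(d*h) = 7599/(12*5) = 126.7 MPa

126.7 MPa


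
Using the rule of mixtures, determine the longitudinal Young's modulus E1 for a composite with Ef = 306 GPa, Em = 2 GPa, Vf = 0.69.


E1 = Ef*Vf + Em*(1-Vf) = 306*0.69 + 2*0.31 = 211.76 GPa

211.76 GPa


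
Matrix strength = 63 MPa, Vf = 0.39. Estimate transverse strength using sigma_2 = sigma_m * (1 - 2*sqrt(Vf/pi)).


factor = 1 - 2*sqrt(0.39/pi) = 0.2953
sigma_2 = 63 * 0.2953 = 18.61 MPa

18.61 MPa


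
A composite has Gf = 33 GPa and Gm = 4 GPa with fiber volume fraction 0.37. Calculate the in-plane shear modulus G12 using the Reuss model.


1/G12 = Vf/Gf + (1-Vf)/Gm = 0.37/33 + 0.63/4
G12 = 5.93 GPa

5.93 GPa


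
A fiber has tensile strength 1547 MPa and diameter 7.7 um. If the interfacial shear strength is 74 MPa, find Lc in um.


Lc = sigma_f * d / (2 * tau_i) = 1547 * 7.7 / (2 * 74) = 80.5 um

80.5 um


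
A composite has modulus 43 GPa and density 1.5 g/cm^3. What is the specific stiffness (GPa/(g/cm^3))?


Specific stiffness = E/rho = 43/1.5 = 28.7 GPa/(g/cm^3)

28.7 GPa/(g/cm^3)


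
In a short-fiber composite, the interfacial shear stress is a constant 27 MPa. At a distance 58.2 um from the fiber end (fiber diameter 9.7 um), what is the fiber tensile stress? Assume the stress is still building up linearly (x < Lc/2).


Force balance: sigma_f * (pi*d^2/4) = tau * (pi*d) * x  ->  sigma_f = 4 * tau * x / d
sigma_f = 4 * 27 * 58.2 / 9.7 = 648.0 MPa

648.0 MPa


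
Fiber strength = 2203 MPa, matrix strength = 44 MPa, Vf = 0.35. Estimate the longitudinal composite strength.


sigma_1 = sigma_f*Vf + sigma_m*(1-Vf) = 2203*0.35 + 44*0.65 = 799.7 MPa

799.7 MPa


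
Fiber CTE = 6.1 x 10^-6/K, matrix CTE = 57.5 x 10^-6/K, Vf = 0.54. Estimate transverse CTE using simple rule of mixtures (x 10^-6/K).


alpha_2 = alpha_f*Vf + alpha_m*(1-Vf) = 6.1*0.54 + 57.5*0.46 = 29.7 x 10^-6/K

29.7 x 10^-6/K


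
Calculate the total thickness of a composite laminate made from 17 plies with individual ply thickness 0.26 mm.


h = n * t_ply = 17 * 0.26 = 4.42 mm

4.42 mm


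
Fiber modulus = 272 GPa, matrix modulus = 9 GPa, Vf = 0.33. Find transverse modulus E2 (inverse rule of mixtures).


1/E2 = Vf/Ef + (1-Vf)/Em = 0.33/272 + 0.67/9
E2 = 13.22 GPa

13.22 GPa


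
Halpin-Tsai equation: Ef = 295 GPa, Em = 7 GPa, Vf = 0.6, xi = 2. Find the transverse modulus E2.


eta = (Ef/Em - 1)/(Ef/Em + xi) = (42.1429 - 1)/(42.1429 + 2) = 0.932
E2 = Em*(1+xi*eta*Vf)/(1-eta*Vf) = 33.64 GPa

33.64 GPa


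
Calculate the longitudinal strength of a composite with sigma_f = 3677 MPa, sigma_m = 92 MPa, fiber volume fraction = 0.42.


sigma_1 = sigma_f*Vf + sigma_m*(1-Vf) = 3677*0.42 + 92*0.58 = 1597.7 MPa

1597.7 MPa


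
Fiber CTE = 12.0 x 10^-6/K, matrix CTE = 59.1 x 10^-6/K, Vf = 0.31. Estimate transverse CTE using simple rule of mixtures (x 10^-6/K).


alpha_2 = alpha_f*Vf + alpha_m*(1-Vf) = 12.0*0.31 + 59.1*0.69 = 44.5 x 10^-6/K

44.5 x 10^-6/K


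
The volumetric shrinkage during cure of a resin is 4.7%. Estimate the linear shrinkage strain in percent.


Linear shrinkage ≈ vol_shrink/3 = 4.7/3 = 1.567%

1.567%


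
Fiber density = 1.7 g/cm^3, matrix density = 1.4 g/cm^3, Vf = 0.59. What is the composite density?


rho_c = rho_f*Vf + rho_m*(1-Vf) = 1.7*0.59 + 1.4*0.41 = 1.577 g/cm^3

1.577 g/cm^3


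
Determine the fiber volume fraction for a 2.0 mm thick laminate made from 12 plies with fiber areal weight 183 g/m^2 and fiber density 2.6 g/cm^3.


Vf = n * FAW / (rho_f * h * 1000) = 12 * 183 / (2.6 * 2.0 * 1000) = 0.4223

0.4223


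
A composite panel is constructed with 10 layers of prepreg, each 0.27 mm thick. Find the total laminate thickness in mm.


h = n * t_ply = 10 * 0.27 = 2.7 mm

2.7 mm


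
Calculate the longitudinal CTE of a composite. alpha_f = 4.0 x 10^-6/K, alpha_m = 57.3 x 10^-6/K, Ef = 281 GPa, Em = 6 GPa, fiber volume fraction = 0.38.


E1 = Ef*Vf + Em*(1-Vf) = 110.5
alpha_1 = (alpha_f*Ef*Vf + alpha_m*Em*(1-Vf))/E1 = 5.79 x 10^-6/K

5.79 x 10^-6/K


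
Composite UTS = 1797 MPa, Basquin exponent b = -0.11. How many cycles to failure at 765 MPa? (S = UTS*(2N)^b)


N = 0.5 * (S/UTS)^(1/b) = 0.5 * (765/1797)^(1/-0.11) = 1176.7027 cycles

1176.7027 cycles


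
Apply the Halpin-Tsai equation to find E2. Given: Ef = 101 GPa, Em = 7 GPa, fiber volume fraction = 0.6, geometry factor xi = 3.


eta = (Ef/Em - 1)/(Ef/Em + xi) = (14.4286 - 1)/(14.4286 + 3) = 0.7705
E2 = Em*(1+xi*eta*Vf)/(1-eta*Vf) = 31.07 GPa

31.07 GPa


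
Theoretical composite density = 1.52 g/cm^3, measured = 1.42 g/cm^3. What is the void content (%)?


Void% = (rho_theo - rho_actual)/rho_theo * 100 = (1.52 - 1.42)/1.52 * 100 = 6.58%

6.58%


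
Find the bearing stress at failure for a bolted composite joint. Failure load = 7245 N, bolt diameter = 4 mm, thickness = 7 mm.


sigma_br = F/(d*h) = 7245/(4*7) = 258.8 MPa

258.8 MPa


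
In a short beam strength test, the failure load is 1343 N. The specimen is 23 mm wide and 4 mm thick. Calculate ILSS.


ILSS = 3F/(4bh) = 3*1343/(4*23*4) = 10.95 MPa

10.95 MPa


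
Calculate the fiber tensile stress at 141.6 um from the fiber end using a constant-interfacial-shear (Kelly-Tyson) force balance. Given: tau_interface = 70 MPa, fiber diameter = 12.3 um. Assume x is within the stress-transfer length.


Force balance: sigma_f * (pi*d^2/4) = tau * (pi*d) * x  ->  sigma_f = 4 * tau * x / d
sigma_f = 4 * 70 * 141.6 / 12.3 = 3223.4 MPa

3223.4 MPa


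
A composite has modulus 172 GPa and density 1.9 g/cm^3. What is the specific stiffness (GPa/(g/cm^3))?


Specific stiffness = E/rho = 172/1.9 = 90.5 GPa/(g/cm^3)

90.5 GPa/(g/cm^3)


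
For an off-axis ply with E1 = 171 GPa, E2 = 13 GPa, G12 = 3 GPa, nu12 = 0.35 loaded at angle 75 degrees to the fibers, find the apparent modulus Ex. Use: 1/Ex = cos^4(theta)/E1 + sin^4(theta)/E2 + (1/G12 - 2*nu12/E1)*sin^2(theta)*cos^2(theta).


cos^4(75) = 0.004487, sin^4(75) = 0.870513, sin^2(75)*cos^2(75) = 0.0625
1/G12 - 2*nu12/E1 = 1/3 - 2*0.35/171 = 0.32924 GPa^-1
1/Ex = 0.004487/171 + 0.870513/13 + 0.32924*0.0625 = 0.0875662 GPa^-1
Ex = 11.42 GPa

11.42 GPa


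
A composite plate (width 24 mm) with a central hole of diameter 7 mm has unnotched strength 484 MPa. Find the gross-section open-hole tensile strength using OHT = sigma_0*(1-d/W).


OHT = sigma_0*(1-d/W) = 484*(1-7/24) = 342.8 MPa

342.8 MPa


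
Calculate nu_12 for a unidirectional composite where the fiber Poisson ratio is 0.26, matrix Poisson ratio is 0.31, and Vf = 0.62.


nu_12 = nu_f*Vf + nu_m*(1-Vf) = 0.26*0.62 + 0.31*0.38 = 0.279

0.279


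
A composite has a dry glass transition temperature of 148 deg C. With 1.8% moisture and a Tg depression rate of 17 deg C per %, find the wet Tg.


Tg_wet = Tg_dry - k*moisture = 148 - 17*1.8 = 117.4 deg C

117.4 deg C


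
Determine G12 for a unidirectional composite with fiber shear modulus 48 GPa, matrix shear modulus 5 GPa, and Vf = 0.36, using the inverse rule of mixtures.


1/G12 = Vf/Gf + (1-Vf)/Gm = 0.36/48 + 0.64/5
G12 = 7.38 GPa

7.38 GPa


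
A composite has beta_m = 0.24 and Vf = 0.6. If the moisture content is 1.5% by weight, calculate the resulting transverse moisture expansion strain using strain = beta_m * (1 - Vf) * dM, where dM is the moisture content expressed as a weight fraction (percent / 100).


dM = 1.5/100 = 0.015
strain = beta_m * (1-Vf) * dM = 0.24 * 0.4 * 0.015 = 0.00144

0.00144


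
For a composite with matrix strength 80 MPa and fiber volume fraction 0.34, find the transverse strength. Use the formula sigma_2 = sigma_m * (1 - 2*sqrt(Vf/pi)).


factor = 1 - 2*sqrt(0.34/pi) = 0.342
sigma_2 = 80 * 0.342 = 27.36 MPa

27.36 MPa


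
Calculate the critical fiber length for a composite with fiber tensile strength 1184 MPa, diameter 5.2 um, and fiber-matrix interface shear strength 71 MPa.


Lc = sigma_f * d / (2 * tau_i) = 1184 * 5.2 / (2 * 71) = 43.4 um

43.4 um


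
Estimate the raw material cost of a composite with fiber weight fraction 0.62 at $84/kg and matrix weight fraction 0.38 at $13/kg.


Cost = cost_f*Wf + cost_m*Wm = 84*0.62 + 13*0.38 = $57.02/kg

$57.02/kg


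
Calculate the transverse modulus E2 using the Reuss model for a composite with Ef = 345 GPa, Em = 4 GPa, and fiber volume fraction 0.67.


1/E2 = Vf/Ef + (1-Vf)/Em = 0.67/345 + 0.33/4
E2 = 11.84 GPa

11.84 GPa


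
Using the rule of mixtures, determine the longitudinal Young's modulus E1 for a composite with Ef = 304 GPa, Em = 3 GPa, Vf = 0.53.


E1 = Ef*Vf + Em*(1-Vf) = 304*0.53 + 3*0.47 = 162.53 GPa

162.53 GPa


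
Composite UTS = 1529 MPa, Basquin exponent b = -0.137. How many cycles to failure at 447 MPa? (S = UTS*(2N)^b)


N = 0.5 * (S/UTS)^(1/b) = 0.5 * (447/1529)^(1/-0.137) = 3958.3107 cycles

3958.3107 cycles


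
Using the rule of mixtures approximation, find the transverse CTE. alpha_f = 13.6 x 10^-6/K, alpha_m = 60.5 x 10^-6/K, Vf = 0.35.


alpha_2 = alpha_f*Vf + alpha_m*(1-Vf) = 13.6*0.35 + 60.5*0.65 = 44.1 x 10^-6/K

44.1 x 10^-6/K


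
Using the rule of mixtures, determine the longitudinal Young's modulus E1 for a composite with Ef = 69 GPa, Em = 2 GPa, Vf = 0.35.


E1 = Ef*Vf + Em*(1-Vf) = 69*0.35 + 2*0.65 = 25.45 GPa

25.45 GPa


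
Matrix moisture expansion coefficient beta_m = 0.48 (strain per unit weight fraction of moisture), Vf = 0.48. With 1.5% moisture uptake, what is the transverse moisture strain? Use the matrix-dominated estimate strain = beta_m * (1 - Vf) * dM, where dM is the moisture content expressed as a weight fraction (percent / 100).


dM = 1.5/100 = 0.015
strain = beta_m * (1-Vf) * dM = 0.48 * 0.52 * 0.015 = 0.003744

0.003744


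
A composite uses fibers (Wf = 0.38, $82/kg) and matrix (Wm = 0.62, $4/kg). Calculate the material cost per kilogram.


Cost = cost_f*Wf + cost_m*Wm = 82*0.38 + 4*0.62 = $33.64/kg

$33.64/kg


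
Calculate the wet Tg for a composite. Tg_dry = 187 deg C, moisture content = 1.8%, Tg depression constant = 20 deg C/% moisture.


Tg_wet = Tg_dry - k*moisture = 187 - 20*1.8 = 151.0 deg C

151.0 deg C


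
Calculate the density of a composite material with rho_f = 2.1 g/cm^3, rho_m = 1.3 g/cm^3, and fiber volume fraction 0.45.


rho_c = rho_f*Vf + rho_m*(1-Vf) = 2.1*0.45 + 1.3*0.55 = 1.66 g/cm^3

1.66 g/cm^3


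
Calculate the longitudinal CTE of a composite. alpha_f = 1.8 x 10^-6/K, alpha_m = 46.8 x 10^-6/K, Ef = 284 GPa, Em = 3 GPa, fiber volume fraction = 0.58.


E1 = Ef*Vf + Em*(1-Vf) = 165.98
alpha_1 = (alpha_f*Ef*Vf + alpha_m*Em*(1-Vf))/E1 = 2.14 x 10^-6/K

2.14 x 10^-6/K


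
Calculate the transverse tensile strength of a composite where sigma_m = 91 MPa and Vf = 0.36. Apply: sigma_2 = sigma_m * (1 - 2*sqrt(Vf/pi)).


factor = 1 - 2*sqrt(0.36/pi) = 0.323
sigma_2 = 91 * 0.323 = 29.39 MPa

29.39 MPa


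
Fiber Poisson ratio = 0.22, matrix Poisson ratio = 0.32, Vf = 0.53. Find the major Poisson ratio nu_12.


nu_12 = nu_f*Vf + nu_m*(1-Vf) = 0.22*0.53 + 0.32*0.47 = 0.267

0.267


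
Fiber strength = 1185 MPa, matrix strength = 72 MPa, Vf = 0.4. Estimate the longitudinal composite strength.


sigma_1 = sigma_f*Vf + sigma_m*(1-Vf) = 1185*0.4 + 72*0.6 = 517.2 MPa

517.2 MPa


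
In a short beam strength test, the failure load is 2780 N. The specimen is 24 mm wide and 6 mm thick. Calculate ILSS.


ILSS = 3F/(4bh) = 3*2780/(4*24*6) = 14.48 MPa

14.48 MPa


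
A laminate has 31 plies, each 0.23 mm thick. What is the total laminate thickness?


h = n * t_ply = 31 * 0.23 = 7.13 mm

7.13 mm


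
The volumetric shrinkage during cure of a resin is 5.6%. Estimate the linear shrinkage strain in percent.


Linear shrinkage ≈ vol_shrink/3 = 5.6/3 = 1.867%

1.867%


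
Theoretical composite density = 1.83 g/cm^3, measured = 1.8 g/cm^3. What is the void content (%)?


Void% = (rho_theo - rho_actual)/rho_theo * 100 = (1.83 - 1.8)/1.83 * 100 = 1.64%

1.64%


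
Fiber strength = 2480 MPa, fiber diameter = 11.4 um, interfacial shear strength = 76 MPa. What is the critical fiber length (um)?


Lc = sigma_f * d / (2 * tau_i) = 2480 * 11.4 / (2 * 76) = 186.0 um

186.0 um


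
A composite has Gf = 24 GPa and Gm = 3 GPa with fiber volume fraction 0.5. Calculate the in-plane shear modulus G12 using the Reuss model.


1/G12 = Vf/Gf + (1-Vf)/Gm = 0.5/24 + 0.5/3
G12 = 5.33 GPa

5.33 GPa


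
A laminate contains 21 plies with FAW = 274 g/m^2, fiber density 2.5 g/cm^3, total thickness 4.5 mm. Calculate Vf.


Vf = n * FAW / (rho_f * h * 1000) = 21 * 274 / (2.5 * 4.5 * 1000) = 0.5115

0.5115


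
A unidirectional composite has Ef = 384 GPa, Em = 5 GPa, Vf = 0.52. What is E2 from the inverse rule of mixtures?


1/E2 = Vf/Ef + (1-Vf)/Em = 0.52/384 + 0.48/5
E2 = 10.27 GPa

10.27 GPa


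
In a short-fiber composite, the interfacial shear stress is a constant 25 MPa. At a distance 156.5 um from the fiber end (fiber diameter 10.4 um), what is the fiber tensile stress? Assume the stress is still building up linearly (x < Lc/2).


Force balance: sigma_f * (pi*d^2/4) = tau * (pi*d) * x  ->  sigma_f = 4 * tau * x / d
sigma_f = 4 * 25 * 156.5 / 10.4 = 1504.8 MPa

1504.8 MPa


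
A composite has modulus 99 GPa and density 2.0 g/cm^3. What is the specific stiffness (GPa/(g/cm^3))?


Specific stiffness = E/rho = 99/2.0 = 49.5 GPa/(g/cm^3)

49.5 GPa/(g/cm^3)


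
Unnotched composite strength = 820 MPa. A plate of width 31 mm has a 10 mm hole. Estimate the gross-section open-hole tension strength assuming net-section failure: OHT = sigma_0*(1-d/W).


OHT = sigma_0*(1-d/W) = 820*(1-10/31) = 555.5 MPa

555.5 MPa


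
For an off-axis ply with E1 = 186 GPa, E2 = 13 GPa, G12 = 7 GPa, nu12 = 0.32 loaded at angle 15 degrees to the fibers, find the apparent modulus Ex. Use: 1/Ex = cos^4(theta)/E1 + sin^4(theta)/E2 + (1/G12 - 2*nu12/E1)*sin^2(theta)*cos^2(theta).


cos^4(15) = 0.870513, sin^4(15) = 0.004487, sin^2(15)*cos^2(15) = 0.0625
1/G12 - 2*nu12/E1 = 1/7 - 2*0.32/186 = 0.139416 GPa^-1
1/Ex = 0.870513/186 + 0.004487/13 + 0.139416*0.0625 = 0.0137389 GPa^-1
Ex = 72.79 GPa

72.79 GPa


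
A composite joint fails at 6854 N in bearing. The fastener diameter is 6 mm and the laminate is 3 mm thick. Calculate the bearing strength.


sigma_br = F/(d*h) = 6854/(6*3) = 380.8 MPa

380.8 MPa


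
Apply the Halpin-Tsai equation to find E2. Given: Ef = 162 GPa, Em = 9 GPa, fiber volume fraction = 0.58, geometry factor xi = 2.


eta = (Ef/Em - 1)/(Ef/Em + xi) = (18.0 - 1)/(18.0 + 2) = 0.85
E2 = Em*(1+xi*eta*Vf)/(1-eta*Vf) = 35.25 GPa

35.25 GPa
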